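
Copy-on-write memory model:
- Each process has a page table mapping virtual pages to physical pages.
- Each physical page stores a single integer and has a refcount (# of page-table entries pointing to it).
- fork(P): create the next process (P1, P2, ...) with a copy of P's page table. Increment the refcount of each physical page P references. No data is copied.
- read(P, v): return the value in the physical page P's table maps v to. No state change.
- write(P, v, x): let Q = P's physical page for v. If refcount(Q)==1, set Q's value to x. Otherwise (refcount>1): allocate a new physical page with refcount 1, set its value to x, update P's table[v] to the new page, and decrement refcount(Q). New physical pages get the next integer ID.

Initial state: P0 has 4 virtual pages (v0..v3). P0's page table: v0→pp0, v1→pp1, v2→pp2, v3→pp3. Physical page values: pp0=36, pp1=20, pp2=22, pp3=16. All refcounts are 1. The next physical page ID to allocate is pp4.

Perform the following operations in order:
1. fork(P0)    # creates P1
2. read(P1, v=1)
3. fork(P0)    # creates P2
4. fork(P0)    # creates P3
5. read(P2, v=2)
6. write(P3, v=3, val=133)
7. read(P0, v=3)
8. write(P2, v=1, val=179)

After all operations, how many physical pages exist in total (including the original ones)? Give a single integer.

Answer: 6

Derivation:
Op 1: fork(P0) -> P1. 4 ppages; refcounts: pp0:2 pp1:2 pp2:2 pp3:2
Op 2: read(P1, v1) -> 20. No state change.
Op 3: fork(P0) -> P2. 4 ppages; refcounts: pp0:3 pp1:3 pp2:3 pp3:3
Op 4: fork(P0) -> P3. 4 ppages; refcounts: pp0:4 pp1:4 pp2:4 pp3:4
Op 5: read(P2, v2) -> 22. No state change.
Op 6: write(P3, v3, 133). refcount(pp3)=4>1 -> COPY to pp4. 5 ppages; refcounts: pp0:4 pp1:4 pp2:4 pp3:3 pp4:1
Op 7: read(P0, v3) -> 16. No state change.
Op 8: write(P2, v1, 179). refcount(pp1)=4>1 -> COPY to pp5. 6 ppages; refcounts: pp0:4 pp1:3 pp2:4 pp3:3 pp4:1 pp5:1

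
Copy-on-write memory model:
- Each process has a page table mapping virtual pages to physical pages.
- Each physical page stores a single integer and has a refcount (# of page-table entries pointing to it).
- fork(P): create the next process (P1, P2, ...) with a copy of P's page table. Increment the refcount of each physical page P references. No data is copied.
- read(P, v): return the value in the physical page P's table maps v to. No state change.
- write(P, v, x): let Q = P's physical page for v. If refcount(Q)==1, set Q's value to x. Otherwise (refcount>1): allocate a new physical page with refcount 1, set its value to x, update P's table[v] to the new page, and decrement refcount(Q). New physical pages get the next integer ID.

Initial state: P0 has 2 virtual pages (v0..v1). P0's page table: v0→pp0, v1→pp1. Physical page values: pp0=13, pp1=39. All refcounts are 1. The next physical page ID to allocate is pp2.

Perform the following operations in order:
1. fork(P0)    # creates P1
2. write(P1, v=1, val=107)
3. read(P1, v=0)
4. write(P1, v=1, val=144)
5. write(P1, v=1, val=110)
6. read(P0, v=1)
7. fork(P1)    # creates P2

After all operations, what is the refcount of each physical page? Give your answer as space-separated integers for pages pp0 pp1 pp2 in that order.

Op 1: fork(P0) -> P1. 2 ppages; refcounts: pp0:2 pp1:2
Op 2: write(P1, v1, 107). refcount(pp1)=2>1 -> COPY to pp2. 3 ppages; refcounts: pp0:2 pp1:1 pp2:1
Op 3: read(P1, v0) -> 13. No state change.
Op 4: write(P1, v1, 144). refcount(pp2)=1 -> write in place. 3 ppages; refcounts: pp0:2 pp1:1 pp2:1
Op 5: write(P1, v1, 110). refcount(pp2)=1 -> write in place. 3 ppages; refcounts: pp0:2 pp1:1 pp2:1
Op 6: read(P0, v1) -> 39. No state change.
Op 7: fork(P1) -> P2. 3 ppages; refcounts: pp0:3 pp1:1 pp2:2

Answer: 3 1 2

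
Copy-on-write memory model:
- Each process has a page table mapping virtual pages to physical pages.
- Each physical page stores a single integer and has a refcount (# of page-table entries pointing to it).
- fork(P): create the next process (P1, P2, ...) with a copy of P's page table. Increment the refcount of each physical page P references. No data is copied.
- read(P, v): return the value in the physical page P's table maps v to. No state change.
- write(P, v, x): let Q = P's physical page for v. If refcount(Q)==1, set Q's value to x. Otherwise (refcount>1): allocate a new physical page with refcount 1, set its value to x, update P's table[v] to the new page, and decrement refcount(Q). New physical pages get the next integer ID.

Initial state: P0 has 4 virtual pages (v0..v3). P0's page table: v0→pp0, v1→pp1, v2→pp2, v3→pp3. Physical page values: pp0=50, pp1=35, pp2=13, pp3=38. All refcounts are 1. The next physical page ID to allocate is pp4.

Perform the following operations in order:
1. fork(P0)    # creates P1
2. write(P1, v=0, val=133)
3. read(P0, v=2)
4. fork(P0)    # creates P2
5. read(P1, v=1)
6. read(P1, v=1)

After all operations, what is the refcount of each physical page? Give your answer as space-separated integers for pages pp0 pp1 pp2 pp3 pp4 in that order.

Op 1: fork(P0) -> P1. 4 ppages; refcounts: pp0:2 pp1:2 pp2:2 pp3:2
Op 2: write(P1, v0, 133). refcount(pp0)=2>1 -> COPY to pp4. 5 ppages; refcounts: pp0:1 pp1:2 pp2:2 pp3:2 pp4:1
Op 3: read(P0, v2) -> 13. No state change.
Op 4: fork(P0) -> P2. 5 ppages; refcounts: pp0:2 pp1:3 pp2:3 pp3:3 pp4:1
Op 5: read(P1, v1) -> 35. No state change.
Op 6: read(P1, v1) -> 35. No state change.

Answer: 2 3 3 3 1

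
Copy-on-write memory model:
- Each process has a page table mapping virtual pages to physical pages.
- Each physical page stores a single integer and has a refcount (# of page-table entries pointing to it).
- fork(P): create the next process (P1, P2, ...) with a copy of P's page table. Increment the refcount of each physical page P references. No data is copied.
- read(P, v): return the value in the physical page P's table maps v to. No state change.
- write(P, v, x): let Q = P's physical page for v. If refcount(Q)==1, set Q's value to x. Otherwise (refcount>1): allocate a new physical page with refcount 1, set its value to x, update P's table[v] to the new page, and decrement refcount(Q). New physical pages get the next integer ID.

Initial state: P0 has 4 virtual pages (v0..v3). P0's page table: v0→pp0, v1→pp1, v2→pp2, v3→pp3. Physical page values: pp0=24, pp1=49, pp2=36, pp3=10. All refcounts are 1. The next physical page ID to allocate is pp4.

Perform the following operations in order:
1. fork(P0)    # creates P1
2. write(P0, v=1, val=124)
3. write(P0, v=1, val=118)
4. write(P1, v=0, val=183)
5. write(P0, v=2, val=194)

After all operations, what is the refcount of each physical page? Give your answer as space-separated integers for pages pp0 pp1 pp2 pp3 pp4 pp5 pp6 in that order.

Answer: 1 1 1 2 1 1 1

Derivation:
Op 1: fork(P0) -> P1. 4 ppages; refcounts: pp0:2 pp1:2 pp2:2 pp3:2
Op 2: write(P0, v1, 124). refcount(pp1)=2>1 -> COPY to pp4. 5 ppages; refcounts: pp0:2 pp1:1 pp2:2 pp3:2 pp4:1
Op 3: write(P0, v1, 118). refcount(pp4)=1 -> write in place. 5 ppages; refcounts: pp0:2 pp1:1 pp2:2 pp3:2 pp4:1
Op 4: write(P1, v0, 183). refcount(pp0)=2>1 -> COPY to pp5. 6 ppages; refcounts: pp0:1 pp1:1 pp2:2 pp3:2 pp4:1 pp5:1
Op 5: write(P0, v2, 194). refcount(pp2)=2>1 -> COPY to pp6. 7 ppages; refcounts: pp0:1 pp1:1 pp2:1 pp3:2 pp4:1 pp5:1 pp6:1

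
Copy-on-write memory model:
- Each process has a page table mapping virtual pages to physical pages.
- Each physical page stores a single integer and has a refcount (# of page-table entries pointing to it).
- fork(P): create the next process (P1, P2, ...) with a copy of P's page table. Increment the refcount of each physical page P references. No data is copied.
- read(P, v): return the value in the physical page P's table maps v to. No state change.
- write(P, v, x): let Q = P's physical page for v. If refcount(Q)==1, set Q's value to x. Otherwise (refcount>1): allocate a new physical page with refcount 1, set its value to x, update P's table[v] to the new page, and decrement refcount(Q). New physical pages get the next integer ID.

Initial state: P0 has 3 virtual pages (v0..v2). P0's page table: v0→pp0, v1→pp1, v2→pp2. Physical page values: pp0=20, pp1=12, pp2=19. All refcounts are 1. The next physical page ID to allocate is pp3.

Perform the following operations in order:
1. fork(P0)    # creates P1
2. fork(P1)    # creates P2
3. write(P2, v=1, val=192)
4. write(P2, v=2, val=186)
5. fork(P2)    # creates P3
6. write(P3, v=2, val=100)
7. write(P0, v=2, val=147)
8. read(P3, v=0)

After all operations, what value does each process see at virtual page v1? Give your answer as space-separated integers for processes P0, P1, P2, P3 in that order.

Op 1: fork(P0) -> P1. 3 ppages; refcounts: pp0:2 pp1:2 pp2:2
Op 2: fork(P1) -> P2. 3 ppages; refcounts: pp0:3 pp1:3 pp2:3
Op 3: write(P2, v1, 192). refcount(pp1)=3>1 -> COPY to pp3. 4 ppages; refcounts: pp0:3 pp1:2 pp2:3 pp3:1
Op 4: write(P2, v2, 186). refcount(pp2)=3>1 -> COPY to pp4. 5 ppages; refcounts: pp0:3 pp1:2 pp2:2 pp3:1 pp4:1
Op 5: fork(P2) -> P3. 5 ppages; refcounts: pp0:4 pp1:2 pp2:2 pp3:2 pp4:2
Op 6: write(P3, v2, 100). refcount(pp4)=2>1 -> COPY to pp5. 6 ppages; refcounts: pp0:4 pp1:2 pp2:2 pp3:2 pp4:1 pp5:1
Op 7: write(P0, v2, 147). refcount(pp2)=2>1 -> COPY to pp6. 7 ppages; refcounts: pp0:4 pp1:2 pp2:1 pp3:2 pp4:1 pp5:1 pp6:1
Op 8: read(P3, v0) -> 20. No state change.
P0: v1 -> pp1 = 12
P1: v1 -> pp1 = 12
P2: v1 -> pp3 = 192
P3: v1 -> pp3 = 192

Answer: 12 12 192 192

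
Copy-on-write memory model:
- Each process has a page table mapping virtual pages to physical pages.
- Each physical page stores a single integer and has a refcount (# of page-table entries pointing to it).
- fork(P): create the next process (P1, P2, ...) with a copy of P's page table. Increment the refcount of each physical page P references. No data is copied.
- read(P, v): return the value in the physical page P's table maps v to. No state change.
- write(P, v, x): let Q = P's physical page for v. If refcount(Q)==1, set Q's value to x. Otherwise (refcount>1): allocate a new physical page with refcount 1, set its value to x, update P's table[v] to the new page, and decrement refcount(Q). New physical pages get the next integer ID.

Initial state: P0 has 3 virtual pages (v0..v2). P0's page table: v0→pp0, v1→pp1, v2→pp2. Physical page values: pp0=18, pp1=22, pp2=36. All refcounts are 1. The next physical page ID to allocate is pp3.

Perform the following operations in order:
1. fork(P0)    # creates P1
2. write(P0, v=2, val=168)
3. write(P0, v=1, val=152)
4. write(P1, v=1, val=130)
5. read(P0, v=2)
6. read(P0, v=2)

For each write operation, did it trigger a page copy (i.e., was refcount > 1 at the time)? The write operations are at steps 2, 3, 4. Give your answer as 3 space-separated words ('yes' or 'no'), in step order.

Op 1: fork(P0) -> P1. 3 ppages; refcounts: pp0:2 pp1:2 pp2:2
Op 2: write(P0, v2, 168). refcount(pp2)=2>1 -> COPY to pp3. 4 ppages; refcounts: pp0:2 pp1:2 pp2:1 pp3:1
Op 3: write(P0, v1, 152). refcount(pp1)=2>1 -> COPY to pp4. 5 ppages; refcounts: pp0:2 pp1:1 pp2:1 pp3:1 pp4:1
Op 4: write(P1, v1, 130). refcount(pp1)=1 -> write in place. 5 ppages; refcounts: pp0:2 pp1:1 pp2:1 pp3:1 pp4:1
Op 5: read(P0, v2) -> 168. No state change.
Op 6: read(P0, v2) -> 168. No state change.

yes yes no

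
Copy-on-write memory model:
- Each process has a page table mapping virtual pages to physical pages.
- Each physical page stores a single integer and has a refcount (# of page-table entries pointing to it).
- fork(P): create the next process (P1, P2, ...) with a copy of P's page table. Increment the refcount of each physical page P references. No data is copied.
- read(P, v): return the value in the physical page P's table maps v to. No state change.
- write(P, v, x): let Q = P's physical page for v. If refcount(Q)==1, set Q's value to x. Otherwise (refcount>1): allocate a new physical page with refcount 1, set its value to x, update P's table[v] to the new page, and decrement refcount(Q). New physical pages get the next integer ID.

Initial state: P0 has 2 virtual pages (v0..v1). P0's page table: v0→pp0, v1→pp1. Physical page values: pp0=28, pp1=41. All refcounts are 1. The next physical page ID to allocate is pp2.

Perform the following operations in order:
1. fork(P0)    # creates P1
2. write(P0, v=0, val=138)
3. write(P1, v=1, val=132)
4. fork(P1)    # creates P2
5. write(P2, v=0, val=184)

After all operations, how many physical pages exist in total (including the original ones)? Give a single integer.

Op 1: fork(P0) -> P1. 2 ppages; refcounts: pp0:2 pp1:2
Op 2: write(P0, v0, 138). refcount(pp0)=2>1 -> COPY to pp2. 3 ppages; refcounts: pp0:1 pp1:2 pp2:1
Op 3: write(P1, v1, 132). refcount(pp1)=2>1 -> COPY to pp3. 4 ppages; refcounts: pp0:1 pp1:1 pp2:1 pp3:1
Op 4: fork(P1) -> P2. 4 ppages; refcounts: pp0:2 pp1:1 pp2:1 pp3:2
Op 5: write(P2, v0, 184). refcount(pp0)=2>1 -> COPY to pp4. 5 ppages; refcounts: pp0:1 pp1:1 pp2:1 pp3:2 pp4:1

Answer: 5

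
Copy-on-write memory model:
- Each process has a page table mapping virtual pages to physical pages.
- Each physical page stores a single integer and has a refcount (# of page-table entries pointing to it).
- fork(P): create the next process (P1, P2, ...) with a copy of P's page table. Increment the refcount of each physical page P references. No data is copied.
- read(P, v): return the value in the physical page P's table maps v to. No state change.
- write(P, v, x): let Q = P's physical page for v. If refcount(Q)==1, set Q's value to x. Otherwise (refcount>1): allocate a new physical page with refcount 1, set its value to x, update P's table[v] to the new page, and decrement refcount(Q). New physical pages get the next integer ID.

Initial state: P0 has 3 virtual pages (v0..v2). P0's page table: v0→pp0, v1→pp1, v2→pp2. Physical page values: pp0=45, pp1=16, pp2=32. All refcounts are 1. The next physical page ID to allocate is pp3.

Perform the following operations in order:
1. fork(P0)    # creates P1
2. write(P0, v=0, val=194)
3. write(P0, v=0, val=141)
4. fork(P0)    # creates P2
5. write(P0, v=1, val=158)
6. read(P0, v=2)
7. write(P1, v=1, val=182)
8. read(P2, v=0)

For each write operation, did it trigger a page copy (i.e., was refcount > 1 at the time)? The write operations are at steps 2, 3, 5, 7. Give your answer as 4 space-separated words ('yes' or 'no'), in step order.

Op 1: fork(P0) -> P1. 3 ppages; refcounts: pp0:2 pp1:2 pp2:2
Op 2: write(P0, v0, 194). refcount(pp0)=2>1 -> COPY to pp3. 4 ppages; refcounts: pp0:1 pp1:2 pp2:2 pp3:1
Op 3: write(P0, v0, 141). refcount(pp3)=1 -> write in place. 4 ppages; refcounts: pp0:1 pp1:2 pp2:2 pp3:1
Op 4: fork(P0) -> P2. 4 ppages; refcounts: pp0:1 pp1:3 pp2:3 pp3:2
Op 5: write(P0, v1, 158). refcount(pp1)=3>1 -> COPY to pp4. 5 ppages; refcounts: pp0:1 pp1:2 pp2:3 pp3:2 pp4:1
Op 6: read(P0, v2) -> 32. No state change.
Op 7: write(P1, v1, 182). refcount(pp1)=2>1 -> COPY to pp5. 6 ppages; refcounts: pp0:1 pp1:1 pp2:3 pp3:2 pp4:1 pp5:1
Op 8: read(P2, v0) -> 141. No state change.

yes no yes yes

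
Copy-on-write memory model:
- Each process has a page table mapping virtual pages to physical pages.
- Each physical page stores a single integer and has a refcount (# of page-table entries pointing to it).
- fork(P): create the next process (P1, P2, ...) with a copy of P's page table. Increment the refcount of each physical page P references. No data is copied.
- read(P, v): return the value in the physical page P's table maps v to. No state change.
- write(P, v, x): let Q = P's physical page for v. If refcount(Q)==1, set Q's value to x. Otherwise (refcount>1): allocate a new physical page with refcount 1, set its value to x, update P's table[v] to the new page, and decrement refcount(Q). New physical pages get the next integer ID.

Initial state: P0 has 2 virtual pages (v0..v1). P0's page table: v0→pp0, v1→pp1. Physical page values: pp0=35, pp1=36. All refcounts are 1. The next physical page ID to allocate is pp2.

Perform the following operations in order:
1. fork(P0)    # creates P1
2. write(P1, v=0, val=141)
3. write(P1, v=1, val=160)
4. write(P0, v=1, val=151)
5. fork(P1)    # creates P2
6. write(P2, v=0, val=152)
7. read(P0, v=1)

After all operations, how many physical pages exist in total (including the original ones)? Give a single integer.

Answer: 5

Derivation:
Op 1: fork(P0) -> P1. 2 ppages; refcounts: pp0:2 pp1:2
Op 2: write(P1, v0, 141). refcount(pp0)=2>1 -> COPY to pp2. 3 ppages; refcounts: pp0:1 pp1:2 pp2:1
Op 3: write(P1, v1, 160). refcount(pp1)=2>1 -> COPY to pp3. 4 ppages; refcounts: pp0:1 pp1:1 pp2:1 pp3:1
Op 4: write(P0, v1, 151). refcount(pp1)=1 -> write in place. 4 ppages; refcounts: pp0:1 pp1:1 pp2:1 pp3:1
Op 5: fork(P1) -> P2. 4 ppages; refcounts: pp0:1 pp1:1 pp2:2 pp3:2
Op 6: write(P2, v0, 152). refcount(pp2)=2>1 -> COPY to pp4. 5 ppages; refcounts: pp0:1 pp1:1 pp2:1 pp3:2 pp4:1
Op 7: read(P0, v1) -> 151. No state change.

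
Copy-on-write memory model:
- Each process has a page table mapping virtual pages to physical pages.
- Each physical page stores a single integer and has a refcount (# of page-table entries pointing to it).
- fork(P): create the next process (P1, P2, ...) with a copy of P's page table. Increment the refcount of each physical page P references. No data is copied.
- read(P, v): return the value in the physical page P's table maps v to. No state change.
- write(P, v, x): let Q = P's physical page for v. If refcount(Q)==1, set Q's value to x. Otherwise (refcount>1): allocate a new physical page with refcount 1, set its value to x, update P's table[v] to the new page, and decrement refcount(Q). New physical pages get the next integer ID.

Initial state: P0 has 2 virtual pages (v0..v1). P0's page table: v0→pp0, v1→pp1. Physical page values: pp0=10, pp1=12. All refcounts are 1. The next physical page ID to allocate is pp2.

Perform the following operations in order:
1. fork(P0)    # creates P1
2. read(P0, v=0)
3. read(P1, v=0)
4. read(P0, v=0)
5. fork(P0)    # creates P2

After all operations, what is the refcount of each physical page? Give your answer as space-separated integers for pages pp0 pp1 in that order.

Op 1: fork(P0) -> P1. 2 ppages; refcounts: pp0:2 pp1:2
Op 2: read(P0, v0) -> 10. No state change.
Op 3: read(P1, v0) -> 10. No state change.
Op 4: read(P0, v0) -> 10. No state change.
Op 5: fork(P0) -> P2. 2 ppages; refcounts: pp0:3 pp1:3

Answer: 3 3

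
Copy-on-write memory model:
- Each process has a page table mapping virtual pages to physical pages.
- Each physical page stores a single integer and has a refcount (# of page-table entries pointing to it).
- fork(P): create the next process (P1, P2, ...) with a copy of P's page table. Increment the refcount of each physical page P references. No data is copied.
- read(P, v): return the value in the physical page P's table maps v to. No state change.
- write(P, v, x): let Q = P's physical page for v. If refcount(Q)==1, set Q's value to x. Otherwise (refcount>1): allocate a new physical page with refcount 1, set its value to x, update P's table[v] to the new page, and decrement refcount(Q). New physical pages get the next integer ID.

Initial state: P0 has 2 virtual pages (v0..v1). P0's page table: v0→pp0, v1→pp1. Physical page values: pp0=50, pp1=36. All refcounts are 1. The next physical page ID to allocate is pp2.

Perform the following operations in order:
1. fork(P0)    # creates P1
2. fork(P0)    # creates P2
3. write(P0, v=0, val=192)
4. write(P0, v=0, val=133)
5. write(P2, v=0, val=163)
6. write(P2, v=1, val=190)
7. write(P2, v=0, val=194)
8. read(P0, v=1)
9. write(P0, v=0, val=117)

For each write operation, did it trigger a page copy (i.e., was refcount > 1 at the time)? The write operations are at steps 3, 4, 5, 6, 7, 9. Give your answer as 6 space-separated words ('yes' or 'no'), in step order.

Op 1: fork(P0) -> P1. 2 ppages; refcounts: pp0:2 pp1:2
Op 2: fork(P0) -> P2. 2 ppages; refcounts: pp0:3 pp1:3
Op 3: write(P0, v0, 192). refcount(pp0)=3>1 -> COPY to pp2. 3 ppages; refcounts: pp0:2 pp1:3 pp2:1
Op 4: write(P0, v0, 133). refcount(pp2)=1 -> write in place. 3 ppages; refcounts: pp0:2 pp1:3 pp2:1
Op 5: write(P2, v0, 163). refcount(pp0)=2>1 -> COPY to pp3. 4 ppages; refcounts: pp0:1 pp1:3 pp2:1 pp3:1
Op 6: write(P2, v1, 190). refcount(pp1)=3>1 -> COPY to pp4. 5 ppages; refcounts: pp0:1 pp1:2 pp2:1 pp3:1 pp4:1
Op 7: write(P2, v0, 194). refcount(pp3)=1 -> write in place. 5 ppages; refcounts: pp0:1 pp1:2 pp2:1 pp3:1 pp4:1
Op 8: read(P0, v1) -> 36. No state change.
Op 9: write(P0, v0, 117). refcount(pp2)=1 -> write in place. 5 ppages; refcounts: pp0:1 pp1:2 pp2:1 pp3:1 pp4:1

yes no yes yes no no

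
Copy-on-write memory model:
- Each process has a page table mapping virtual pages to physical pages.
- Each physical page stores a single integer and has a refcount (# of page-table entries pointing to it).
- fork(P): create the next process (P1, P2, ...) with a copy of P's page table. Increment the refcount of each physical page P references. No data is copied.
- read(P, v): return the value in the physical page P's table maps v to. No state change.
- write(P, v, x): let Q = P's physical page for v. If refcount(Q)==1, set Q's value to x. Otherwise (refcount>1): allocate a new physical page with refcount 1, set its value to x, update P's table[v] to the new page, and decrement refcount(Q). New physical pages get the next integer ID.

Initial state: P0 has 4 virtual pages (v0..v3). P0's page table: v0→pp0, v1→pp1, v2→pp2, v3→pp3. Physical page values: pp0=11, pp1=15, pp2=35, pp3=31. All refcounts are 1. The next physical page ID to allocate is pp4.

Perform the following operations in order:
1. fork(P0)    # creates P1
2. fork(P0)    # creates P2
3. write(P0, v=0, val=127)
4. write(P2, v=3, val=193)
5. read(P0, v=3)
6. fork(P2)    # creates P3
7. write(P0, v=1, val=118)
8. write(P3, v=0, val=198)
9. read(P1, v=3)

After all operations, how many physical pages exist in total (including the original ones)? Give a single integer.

Op 1: fork(P0) -> P1. 4 ppages; refcounts: pp0:2 pp1:2 pp2:2 pp3:2
Op 2: fork(P0) -> P2. 4 ppages; refcounts: pp0:3 pp1:3 pp2:3 pp3:3
Op 3: write(P0, v0, 127). refcount(pp0)=3>1 -> COPY to pp4. 5 ppages; refcounts: pp0:2 pp1:3 pp2:3 pp3:3 pp4:1
Op 4: write(P2, v3, 193). refcount(pp3)=3>1 -> COPY to pp5. 6 ppages; refcounts: pp0:2 pp1:3 pp2:3 pp3:2 pp4:1 pp5:1
Op 5: read(P0, v3) -> 31. No state change.
Op 6: fork(P2) -> P3. 6 ppages; refcounts: pp0:3 pp1:4 pp2:4 pp3:2 pp4:1 pp5:2
Op 7: write(P0, v1, 118). refcount(pp1)=4>1 -> COPY to pp6. 7 ppages; refcounts: pp0:3 pp1:3 pp2:4 pp3:2 pp4:1 pp5:2 pp6:1
Op 8: write(P3, v0, 198). refcount(pp0)=3>1 -> COPY to pp7. 8 ppages; refcounts: pp0:2 pp1:3 pp2:4 pp3:2 pp4:1 pp5:2 pp6:1 pp7:1
Op 9: read(P1, v3) -> 31. No state change.

Answer: 8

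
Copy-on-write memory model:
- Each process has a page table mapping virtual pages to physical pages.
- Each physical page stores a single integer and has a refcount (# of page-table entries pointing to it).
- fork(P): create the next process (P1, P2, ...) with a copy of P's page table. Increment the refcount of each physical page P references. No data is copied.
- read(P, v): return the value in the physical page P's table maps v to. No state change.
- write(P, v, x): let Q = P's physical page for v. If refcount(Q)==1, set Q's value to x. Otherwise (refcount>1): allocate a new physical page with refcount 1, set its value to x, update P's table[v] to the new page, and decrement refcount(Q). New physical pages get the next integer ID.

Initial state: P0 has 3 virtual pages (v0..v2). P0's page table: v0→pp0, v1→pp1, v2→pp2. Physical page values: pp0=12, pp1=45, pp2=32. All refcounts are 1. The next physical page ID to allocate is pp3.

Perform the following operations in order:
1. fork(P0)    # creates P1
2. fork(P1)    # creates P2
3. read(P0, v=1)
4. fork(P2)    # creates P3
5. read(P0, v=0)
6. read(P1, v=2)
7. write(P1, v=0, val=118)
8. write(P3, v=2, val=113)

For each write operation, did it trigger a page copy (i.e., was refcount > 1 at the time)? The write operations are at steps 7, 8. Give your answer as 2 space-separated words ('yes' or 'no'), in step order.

Op 1: fork(P0) -> P1. 3 ppages; refcounts: pp0:2 pp1:2 pp2:2
Op 2: fork(P1) -> P2. 3 ppages; refcounts: pp0:3 pp1:3 pp2:3
Op 3: read(P0, v1) -> 45. No state change.
Op 4: fork(P2) -> P3. 3 ppages; refcounts: pp0:4 pp1:4 pp2:4
Op 5: read(P0, v0) -> 12. No state change.
Op 6: read(P1, v2) -> 32. No state change.
Op 7: write(P1, v0, 118). refcount(pp0)=4>1 -> COPY to pp3. 4 ppages; refcounts: pp0:3 pp1:4 pp2:4 pp3:1
Op 8: write(P3, v2, 113). refcount(pp2)=4>1 -> COPY to pp4. 5 ppages; refcounts: pp0:3 pp1:4 pp2:3 pp3:1 pp4:1

yes yes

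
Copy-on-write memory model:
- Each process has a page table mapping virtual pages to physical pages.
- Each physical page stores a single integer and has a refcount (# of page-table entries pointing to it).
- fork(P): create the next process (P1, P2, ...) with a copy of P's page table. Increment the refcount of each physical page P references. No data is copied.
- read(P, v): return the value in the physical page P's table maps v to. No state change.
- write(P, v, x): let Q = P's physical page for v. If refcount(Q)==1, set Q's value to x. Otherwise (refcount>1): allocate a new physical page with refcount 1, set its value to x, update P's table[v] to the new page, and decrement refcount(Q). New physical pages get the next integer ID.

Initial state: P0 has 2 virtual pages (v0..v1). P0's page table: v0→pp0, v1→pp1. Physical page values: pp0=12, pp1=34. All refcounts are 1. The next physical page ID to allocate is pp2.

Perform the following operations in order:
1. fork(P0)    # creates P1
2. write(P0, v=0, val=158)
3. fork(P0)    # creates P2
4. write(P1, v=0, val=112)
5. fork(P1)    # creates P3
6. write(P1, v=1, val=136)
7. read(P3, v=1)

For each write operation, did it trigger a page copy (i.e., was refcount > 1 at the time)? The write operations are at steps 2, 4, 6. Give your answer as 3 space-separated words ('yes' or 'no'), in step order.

Op 1: fork(P0) -> P1. 2 ppages; refcounts: pp0:2 pp1:2
Op 2: write(P0, v0, 158). refcount(pp0)=2>1 -> COPY to pp2. 3 ppages; refcounts: pp0:1 pp1:2 pp2:1
Op 3: fork(P0) -> P2. 3 ppages; refcounts: pp0:1 pp1:3 pp2:2
Op 4: write(P1, v0, 112). refcount(pp0)=1 -> write in place. 3 ppages; refcounts: pp0:1 pp1:3 pp2:2
Op 5: fork(P1) -> P3. 3 ppages; refcounts: pp0:2 pp1:4 pp2:2
Op 6: write(P1, v1, 136). refcount(pp1)=4>1 -> COPY to pp3. 4 ppages; refcounts: pp0:2 pp1:3 pp2:2 pp3:1
Op 7: read(P3, v1) -> 34. No state change.

yes no yes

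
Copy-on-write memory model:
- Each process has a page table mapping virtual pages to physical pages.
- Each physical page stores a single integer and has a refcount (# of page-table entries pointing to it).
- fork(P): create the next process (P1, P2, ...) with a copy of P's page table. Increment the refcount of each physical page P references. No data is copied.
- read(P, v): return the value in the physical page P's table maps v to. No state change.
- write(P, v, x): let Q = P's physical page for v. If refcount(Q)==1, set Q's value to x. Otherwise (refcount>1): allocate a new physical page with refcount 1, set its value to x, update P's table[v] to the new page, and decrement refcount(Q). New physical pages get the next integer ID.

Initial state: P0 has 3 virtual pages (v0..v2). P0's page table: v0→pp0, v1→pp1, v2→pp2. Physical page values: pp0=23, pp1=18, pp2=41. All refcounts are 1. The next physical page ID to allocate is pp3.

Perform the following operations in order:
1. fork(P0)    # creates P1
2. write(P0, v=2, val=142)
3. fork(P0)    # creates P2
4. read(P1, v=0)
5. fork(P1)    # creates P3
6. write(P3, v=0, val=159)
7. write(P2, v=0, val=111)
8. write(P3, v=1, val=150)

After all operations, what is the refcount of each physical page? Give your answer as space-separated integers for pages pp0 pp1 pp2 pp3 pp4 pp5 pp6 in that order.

Answer: 2 3 2 2 1 1 1

Derivation:
Op 1: fork(P0) -> P1. 3 ppages; refcounts: pp0:2 pp1:2 pp2:2
Op 2: write(P0, v2, 142). refcount(pp2)=2>1 -> COPY to pp3. 4 ppages; refcounts: pp0:2 pp1:2 pp2:1 pp3:1
Op 3: fork(P0) -> P2. 4 ppages; refcounts: pp0:3 pp1:3 pp2:1 pp3:2
Op 4: read(P1, v0) -> 23. No state change.
Op 5: fork(P1) -> P3. 4 ppages; refcounts: pp0:4 pp1:4 pp2:2 pp3:2
Op 6: write(P3, v0, 159). refcount(pp0)=4>1 -> COPY to pp4. 5 ppages; refcounts: pp0:3 pp1:4 pp2:2 pp3:2 pp4:1
Op 7: write(P2, v0, 111). refcount(pp0)=3>1 -> COPY to pp5. 6 ppages; refcounts: pp0:2 pp1:4 pp2:2 pp3:2 pp4:1 pp5:1
Op 8: write(P3, v1, 150). refcount(pp1)=4>1 -> COPY to pp6. 7 ppages; refcounts: pp0:2 pp1:3 pp2:2 pp3:2 pp4:1 pp5:1 pp6:1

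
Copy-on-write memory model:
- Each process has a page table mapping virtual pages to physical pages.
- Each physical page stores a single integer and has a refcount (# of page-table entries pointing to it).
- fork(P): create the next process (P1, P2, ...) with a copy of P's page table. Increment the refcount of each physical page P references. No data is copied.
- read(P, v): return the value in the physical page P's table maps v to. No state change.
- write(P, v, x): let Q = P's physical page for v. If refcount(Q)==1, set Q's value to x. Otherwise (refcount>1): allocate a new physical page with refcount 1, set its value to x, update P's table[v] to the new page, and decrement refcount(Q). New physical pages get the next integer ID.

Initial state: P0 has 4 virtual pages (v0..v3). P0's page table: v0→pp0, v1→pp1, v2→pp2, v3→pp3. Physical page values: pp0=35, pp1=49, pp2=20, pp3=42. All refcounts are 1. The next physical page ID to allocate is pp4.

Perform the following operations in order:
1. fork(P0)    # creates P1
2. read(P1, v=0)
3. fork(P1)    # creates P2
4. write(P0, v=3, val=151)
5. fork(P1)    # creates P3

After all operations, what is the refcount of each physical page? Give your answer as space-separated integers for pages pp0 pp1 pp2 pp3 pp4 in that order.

Op 1: fork(P0) -> P1. 4 ppages; refcounts: pp0:2 pp1:2 pp2:2 pp3:2
Op 2: read(P1, v0) -> 35. No state change.
Op 3: fork(P1) -> P2. 4 ppages; refcounts: pp0:3 pp1:3 pp2:3 pp3:3
Op 4: write(P0, v3, 151). refcount(pp3)=3>1 -> COPY to pp4. 5 ppages; refcounts: pp0:3 pp1:3 pp2:3 pp3:2 pp4:1
Op 5: fork(P1) -> P3. 5 ppages; refcounts: pp0:4 pp1:4 pp2:4 pp3:3 pp4:1

Answer: 4 4 4 3 1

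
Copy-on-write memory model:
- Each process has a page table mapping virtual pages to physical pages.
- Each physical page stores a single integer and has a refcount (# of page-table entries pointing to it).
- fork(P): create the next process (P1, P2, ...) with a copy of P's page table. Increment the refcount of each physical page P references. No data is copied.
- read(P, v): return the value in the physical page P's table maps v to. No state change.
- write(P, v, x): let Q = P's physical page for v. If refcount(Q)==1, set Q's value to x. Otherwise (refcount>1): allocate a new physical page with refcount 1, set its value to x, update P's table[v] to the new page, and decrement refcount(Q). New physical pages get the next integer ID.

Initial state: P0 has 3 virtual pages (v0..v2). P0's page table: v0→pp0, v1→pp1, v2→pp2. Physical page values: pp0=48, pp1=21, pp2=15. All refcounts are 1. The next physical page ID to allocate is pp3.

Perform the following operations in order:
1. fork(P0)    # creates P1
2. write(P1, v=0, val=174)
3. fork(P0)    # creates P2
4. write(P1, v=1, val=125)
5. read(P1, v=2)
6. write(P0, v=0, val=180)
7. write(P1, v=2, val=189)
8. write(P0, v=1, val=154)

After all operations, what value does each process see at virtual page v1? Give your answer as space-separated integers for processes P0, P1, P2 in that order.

Op 1: fork(P0) -> P1. 3 ppages; refcounts: pp0:2 pp1:2 pp2:2
Op 2: write(P1, v0, 174). refcount(pp0)=2>1 -> COPY to pp3. 4 ppages; refcounts: pp0:1 pp1:2 pp2:2 pp3:1
Op 3: fork(P0) -> P2. 4 ppages; refcounts: pp0:2 pp1:3 pp2:3 pp3:1
Op 4: write(P1, v1, 125). refcount(pp1)=3>1 -> COPY to pp4. 5 ppages; refcounts: pp0:2 pp1:2 pp2:3 pp3:1 pp4:1
Op 5: read(P1, v2) -> 15. No state change.
Op 6: write(P0, v0, 180). refcount(pp0)=2>1 -> COPY to pp5. 6 ppages; refcounts: pp0:1 pp1:2 pp2:3 pp3:1 pp4:1 pp5:1
Op 7: write(P1, v2, 189). refcount(pp2)=3>1 -> COPY to pp6. 7 ppages; refcounts: pp0:1 pp1:2 pp2:2 pp3:1 pp4:1 pp5:1 pp6:1
Op 8: write(P0, v1, 154). refcount(pp1)=2>1 -> COPY to pp7. 8 ppages; refcounts: pp0:1 pp1:1 pp2:2 pp3:1 pp4:1 pp5:1 pp6:1 pp7:1
P0: v1 -> pp7 = 154
P1: v1 -> pp4 = 125
P2: v1 -> pp1 = 21

Answer: 154 125 21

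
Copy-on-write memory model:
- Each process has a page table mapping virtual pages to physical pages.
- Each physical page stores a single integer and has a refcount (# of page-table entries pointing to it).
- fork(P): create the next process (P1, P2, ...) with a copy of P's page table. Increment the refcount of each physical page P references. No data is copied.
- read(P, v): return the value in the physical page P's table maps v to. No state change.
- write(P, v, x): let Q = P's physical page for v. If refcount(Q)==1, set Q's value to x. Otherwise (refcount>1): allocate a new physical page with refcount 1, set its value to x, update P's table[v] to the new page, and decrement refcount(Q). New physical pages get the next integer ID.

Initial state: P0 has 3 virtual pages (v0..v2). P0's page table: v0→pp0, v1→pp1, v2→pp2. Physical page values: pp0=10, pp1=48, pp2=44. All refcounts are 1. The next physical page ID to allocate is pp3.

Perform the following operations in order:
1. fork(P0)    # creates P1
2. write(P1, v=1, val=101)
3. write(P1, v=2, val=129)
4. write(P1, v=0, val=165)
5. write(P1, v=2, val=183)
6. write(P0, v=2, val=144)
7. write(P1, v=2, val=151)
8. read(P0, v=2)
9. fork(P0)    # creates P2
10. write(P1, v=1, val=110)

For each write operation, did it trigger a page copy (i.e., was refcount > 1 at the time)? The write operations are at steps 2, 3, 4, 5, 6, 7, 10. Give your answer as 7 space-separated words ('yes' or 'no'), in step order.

Op 1: fork(P0) -> P1. 3 ppages; refcounts: pp0:2 pp1:2 pp2:2
Op 2: write(P1, v1, 101). refcount(pp1)=2>1 -> COPY to pp3. 4 ppages; refcounts: pp0:2 pp1:1 pp2:2 pp3:1
Op 3: write(P1, v2, 129). refcount(pp2)=2>1 -> COPY to pp4. 5 ppages; refcounts: pp0:2 pp1:1 pp2:1 pp3:1 pp4:1
Op 4: write(P1, v0, 165). refcount(pp0)=2>1 -> COPY to pp5. 6 ppages; refcounts: pp0:1 pp1:1 pp2:1 pp3:1 pp4:1 pp5:1
Op 5: write(P1, v2, 183). refcount(pp4)=1 -> write in place. 6 ppages; refcounts: pp0:1 pp1:1 pp2:1 pp3:1 pp4:1 pp5:1
Op 6: write(P0, v2, 144). refcount(pp2)=1 -> write in place. 6 ppages; refcounts: pp0:1 pp1:1 pp2:1 pp3:1 pp4:1 pp5:1
Op 7: write(P1, v2, 151). refcount(pp4)=1 -> write in place. 6 ppages; refcounts: pp0:1 pp1:1 pp2:1 pp3:1 pp4:1 pp5:1
Op 8: read(P0, v2) -> 144. No state change.
Op 9: fork(P0) -> P2. 6 ppages; refcounts: pp0:2 pp1:2 pp2:2 pp3:1 pp4:1 pp5:1
Op 10: write(P1, v1, 110). refcount(pp3)=1 -> write in place. 6 ppages; refcounts: pp0:2 pp1:2 pp2:2 pp3:1 pp4:1 pp5:1

yes yes yes no no no no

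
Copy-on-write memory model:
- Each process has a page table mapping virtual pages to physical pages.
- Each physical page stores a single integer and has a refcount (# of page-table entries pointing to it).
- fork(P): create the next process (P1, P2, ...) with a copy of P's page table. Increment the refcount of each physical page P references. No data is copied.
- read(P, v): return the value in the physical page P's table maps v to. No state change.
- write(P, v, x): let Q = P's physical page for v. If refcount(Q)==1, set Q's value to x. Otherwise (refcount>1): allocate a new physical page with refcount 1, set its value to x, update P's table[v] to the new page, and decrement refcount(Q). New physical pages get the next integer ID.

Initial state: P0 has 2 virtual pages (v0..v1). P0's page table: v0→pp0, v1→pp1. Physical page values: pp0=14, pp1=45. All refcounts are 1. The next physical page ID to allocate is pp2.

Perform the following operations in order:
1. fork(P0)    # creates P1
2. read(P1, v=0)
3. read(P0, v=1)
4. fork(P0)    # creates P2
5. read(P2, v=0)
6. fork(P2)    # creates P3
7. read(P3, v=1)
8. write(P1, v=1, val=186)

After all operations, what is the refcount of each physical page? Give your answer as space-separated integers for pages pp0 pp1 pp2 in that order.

Op 1: fork(P0) -> P1. 2 ppages; refcounts: pp0:2 pp1:2
Op 2: read(P1, v0) -> 14. No state change.
Op 3: read(P0, v1) -> 45. No state change.
Op 4: fork(P0) -> P2. 2 ppages; refcounts: pp0:3 pp1:3
Op 5: read(P2, v0) -> 14. No state change.
Op 6: fork(P2) -> P3. 2 ppages; refcounts: pp0:4 pp1:4
Op 7: read(P3, v1) -> 45. No state change.
Op 8: write(P1, v1, 186). refcount(pp1)=4>1 -> COPY to pp2. 3 ppages; refcounts: pp0:4 pp1:3 pp2:1

Answer: 4 3 1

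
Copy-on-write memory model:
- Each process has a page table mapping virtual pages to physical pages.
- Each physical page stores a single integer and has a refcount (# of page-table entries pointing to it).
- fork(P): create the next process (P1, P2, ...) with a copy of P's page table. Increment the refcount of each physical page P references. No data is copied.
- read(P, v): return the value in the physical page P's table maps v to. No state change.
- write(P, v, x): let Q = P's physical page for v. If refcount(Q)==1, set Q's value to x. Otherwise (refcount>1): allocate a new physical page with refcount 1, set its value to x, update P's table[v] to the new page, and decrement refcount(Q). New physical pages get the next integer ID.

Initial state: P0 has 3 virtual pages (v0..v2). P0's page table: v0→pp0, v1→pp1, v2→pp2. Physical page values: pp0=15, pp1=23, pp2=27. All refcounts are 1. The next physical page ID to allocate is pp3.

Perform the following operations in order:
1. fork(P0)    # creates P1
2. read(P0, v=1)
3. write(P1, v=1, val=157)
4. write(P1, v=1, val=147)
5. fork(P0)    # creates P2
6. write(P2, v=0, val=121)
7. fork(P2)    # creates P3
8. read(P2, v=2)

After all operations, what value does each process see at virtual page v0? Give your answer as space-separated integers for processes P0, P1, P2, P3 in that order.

Answer: 15 15 121 121

Derivation:
Op 1: fork(P0) -> P1. 3 ppages; refcounts: pp0:2 pp1:2 pp2:2
Op 2: read(P0, v1) -> 23. No state change.
Op 3: write(P1, v1, 157). refcount(pp1)=2>1 -> COPY to pp3. 4 ppages; refcounts: pp0:2 pp1:1 pp2:2 pp3:1
Op 4: write(P1, v1, 147). refcount(pp3)=1 -> write in place. 4 ppages; refcounts: pp0:2 pp1:1 pp2:2 pp3:1
Op 5: fork(P0) -> P2. 4 ppages; refcounts: pp0:3 pp1:2 pp2:3 pp3:1
Op 6: write(P2, v0, 121). refcount(pp0)=3>1 -> COPY to pp4. 5 ppages; refcounts: pp0:2 pp1:2 pp2:3 pp3:1 pp4:1
Op 7: fork(P2) -> P3. 5 ppages; refcounts: pp0:2 pp1:3 pp2:4 pp3:1 pp4:2
Op 8: read(P2, v2) -> 27. No state change.
P0: v0 -> pp0 = 15
P1: v0 -> pp0 = 15
P2: v0 -> pp4 = 121
P3: v0 -> pp4 = 121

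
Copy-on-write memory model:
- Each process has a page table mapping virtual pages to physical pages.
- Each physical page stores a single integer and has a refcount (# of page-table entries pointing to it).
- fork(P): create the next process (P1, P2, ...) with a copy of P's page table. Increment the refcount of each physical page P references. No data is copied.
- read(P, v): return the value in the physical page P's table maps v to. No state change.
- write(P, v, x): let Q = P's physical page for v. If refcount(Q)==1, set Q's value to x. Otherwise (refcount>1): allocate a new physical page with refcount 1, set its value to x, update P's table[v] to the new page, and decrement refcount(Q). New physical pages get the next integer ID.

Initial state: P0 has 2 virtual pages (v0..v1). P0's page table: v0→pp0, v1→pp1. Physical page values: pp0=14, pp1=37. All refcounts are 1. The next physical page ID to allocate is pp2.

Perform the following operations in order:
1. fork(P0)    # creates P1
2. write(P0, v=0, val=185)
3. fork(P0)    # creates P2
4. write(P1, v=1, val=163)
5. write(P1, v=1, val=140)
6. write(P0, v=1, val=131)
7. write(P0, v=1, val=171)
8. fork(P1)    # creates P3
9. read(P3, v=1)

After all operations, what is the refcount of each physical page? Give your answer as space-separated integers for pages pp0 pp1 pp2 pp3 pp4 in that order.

Answer: 2 1 2 2 1

Derivation:
Op 1: fork(P0) -> P1. 2 ppages; refcounts: pp0:2 pp1:2
Op 2: write(P0, v0, 185). refcount(pp0)=2>1 -> COPY to pp2. 3 ppages; refcounts: pp0:1 pp1:2 pp2:1
Op 3: fork(P0) -> P2. 3 ppages; refcounts: pp0:1 pp1:3 pp2:2
Op 4: write(P1, v1, 163). refcount(pp1)=3>1 -> COPY to pp3. 4 ppages; refcounts: pp0:1 pp1:2 pp2:2 pp3:1
Op 5: write(P1, v1, 140). refcount(pp3)=1 -> write in place. 4 ppages; refcounts: pp0:1 pp1:2 pp2:2 pp3:1
Op 6: write(P0, v1, 131). refcount(pp1)=2>1 -> COPY to pp4. 5 ppages; refcounts: pp0:1 pp1:1 pp2:2 pp3:1 pp4:1
Op 7: write(P0, v1, 171). refcount(pp4)=1 -> write in place. 5 ppages; refcounts: pp0:1 pp1:1 pp2:2 pp3:1 pp4:1
Op 8: fork(P1) -> P3. 5 ppages; refcounts: pp0:2 pp1:1 pp2:2 pp3:2 pp4:1
Op 9: read(P3, v1) -> 140. No state change.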